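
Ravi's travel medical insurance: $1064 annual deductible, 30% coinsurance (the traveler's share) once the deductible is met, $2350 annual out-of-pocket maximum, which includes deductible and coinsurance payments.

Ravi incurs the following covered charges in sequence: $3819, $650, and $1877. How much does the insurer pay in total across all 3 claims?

$3996

#1 ($3819): deductible takes $1064, $2755 remains; 30% of $2755 = $826.50. Traveler owes $1890.50 (running OOP $1890.50). Plan pays $3819 − $1890.50 = $1928.50.
#2 ($650): deductible met; 30% of $650 = $195. Cost to traveler: $195. OOP to date $2085.50. Insurer: $650 − $195 = $455.
#3 ($1877): 30% coinsurance on $1877 = $563.10. That would push OOP to $2648.60, over the $2350 cap, so traveler pays $2350 − $2085.50 = $264.50. Plan pays $1877 − $264.50 = $1612.50.
Insurer total = bills − traveler's total = $6346 − $2350 = $3996.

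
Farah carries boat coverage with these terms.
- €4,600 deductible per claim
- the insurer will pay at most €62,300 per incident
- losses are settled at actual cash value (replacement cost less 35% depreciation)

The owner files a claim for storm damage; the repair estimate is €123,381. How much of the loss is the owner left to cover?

Actual cash value after 35% depreciation: €123,381 × 65% = €80,197.65.
Subtract the deductible: €80,197.65 − €4,600 = €75,597.65.
€75,597.65 exceeds the €62,300 limit, so the insurer pays the limit: €62,300.
Owner's share is the uncovered remainder: €123,381 − €62,300 = €61,081.

€61,081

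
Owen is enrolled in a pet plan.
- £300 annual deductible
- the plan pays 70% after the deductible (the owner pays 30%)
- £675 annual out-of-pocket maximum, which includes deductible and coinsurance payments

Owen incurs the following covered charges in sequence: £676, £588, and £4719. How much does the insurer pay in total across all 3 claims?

£5308

Claim 1 — £676: £300 finishes the deductible; £376 goes to coinsurance; owner's 30% is £112.80. Cost to owner: £412.80. OOP to date £412.80. Insurer: £676 − £412.80 = £263.20.
Claim 2 — £588: deductible already satisfied, so owner's share is 30% × £588 = £176.40. Cost to owner: £176.40. OOP to date £589.20. Insurer: £588 − £176.40 = £411.60.
Claim 3 — £4719: deductible met; 30% of £4719 = £1415.70. Adding that to £589.20 gives £2004.90, past the £675 cap; owner pays only £675 − £589.20 = £85.80. Insurer: £4719 − £85.80 = £4633.20.
Insurer total: £263.20 + £411.60 + £4633.20 = £5308.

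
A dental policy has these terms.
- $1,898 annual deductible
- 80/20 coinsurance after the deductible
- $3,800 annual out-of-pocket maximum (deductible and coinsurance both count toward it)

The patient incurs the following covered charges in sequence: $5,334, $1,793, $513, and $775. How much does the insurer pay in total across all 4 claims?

$5,213.60

#1 ($5,334): $1,898 to deductible, leaving $3,436; 20% of $3,436 = $687.20. Patient pays $2,585.20; OOP now $2,585.20. Insurer: $5,334 − $2,585.20 = $2,748.80.
#2 ($1,793): 20% coinsurance on $1,793 = $358.60. Patient pays $358.60; OOP now $2,943.80. Plan pays $1,793 − $358.60 = $1,434.40.
#3 ($513): deductible already satisfied, so patient's share is 20% × $513 = $102.60. Patient pays $102.60; OOP now $3,046.40. Plan pays $513 − $102.60 = $410.40.
#4 ($775): deductible met; 20% of $775 = $155. Cost to patient: $155. OOP to date $3,201.40. Plan pays $775 − $155 = $620.
Insurer total: $2,748.80 + $1,434.40 + $410.40 + $620 = $5,213.60.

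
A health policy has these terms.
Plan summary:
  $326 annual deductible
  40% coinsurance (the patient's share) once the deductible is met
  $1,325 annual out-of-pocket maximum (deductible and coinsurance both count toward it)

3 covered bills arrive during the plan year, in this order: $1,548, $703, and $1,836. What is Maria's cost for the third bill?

$229

Bill 1, $1,548: $326 to deductible, leaving $1,222; patient's 40% is $488.80. Cost to patient: $814.80. OOP to date $814.80.
Bill 2, $703: deductible met; 40% of $703 = $281.20. Cost to patient: $281.20. OOP to date $1,096.
Bill 3, $1,836: deductible already satisfied, so patient's share is 40% × $1,836 = $734.40. That would push OOP to $1,830.40, over the $1,325 cap, so patient pays $1,325 − $1,096 = $229.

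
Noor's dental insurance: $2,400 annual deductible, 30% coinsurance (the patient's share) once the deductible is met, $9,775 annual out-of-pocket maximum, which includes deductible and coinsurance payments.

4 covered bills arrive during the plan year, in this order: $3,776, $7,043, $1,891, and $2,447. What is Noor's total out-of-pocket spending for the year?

Bill 1, $3,776: deductible takes $2,400, $1,376 remains; patient's 30% is $412.80. Patient owes $2,812.80 (running OOP $2,812.80).
Bill 2, $7,043: 30% coinsurance on $7,043 = $2,112.90. Patient owes $2,112.90 (running OOP $4,925.70).
Bill 3, $1,891: deductible met; 30% of $1,891 = $567.30. Patient owes $567.30 (running OOP $5,493).
Bill 4, $2,447: 30% coinsurance on $2,447 = $734.10. Patient owes $734.10 (running OOP $6,227.10).
Summing the patient's payments: $2,812.80 + $2,112.90 + $567.30 + $734.10 = $6,227.10.

$6,227.10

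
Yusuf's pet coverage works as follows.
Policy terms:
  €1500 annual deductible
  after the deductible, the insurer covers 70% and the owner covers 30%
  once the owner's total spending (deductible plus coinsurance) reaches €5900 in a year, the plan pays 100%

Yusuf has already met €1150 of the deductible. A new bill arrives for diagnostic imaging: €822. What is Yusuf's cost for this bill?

Deductible still to meet: €1500 − €1150 = €350.
That leaves €822 − €350 = €472 for coinsurance.
30% of €472 = €141.60 falls to the owner.
That puts the owner's cost at €350 + €141.60 = €491.60 before any cap.
Year-to-date out-of-pocket becomes €1150 + €491.60 = €1641.60, still under the €5900 maximum, so no cap applies.

€491.60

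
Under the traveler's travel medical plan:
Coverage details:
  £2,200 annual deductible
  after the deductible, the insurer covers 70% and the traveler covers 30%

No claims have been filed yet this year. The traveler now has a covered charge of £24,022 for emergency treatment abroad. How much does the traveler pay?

Deductible not yet touched, so the first £2,200 of the bill goes to the deductible.
The remaining £21,822 (= £24,022 − £2,200) moves to coinsurance.
Traveler's 30% share of £21,822 is £6,546.60.
Traveler responsibility: £2,200 + £6,546.60 = £8,746.60.

£8,746.60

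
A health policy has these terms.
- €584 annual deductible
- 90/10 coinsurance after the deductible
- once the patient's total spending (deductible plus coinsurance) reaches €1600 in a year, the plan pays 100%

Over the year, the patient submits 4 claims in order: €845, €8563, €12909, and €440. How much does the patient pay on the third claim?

€133.60

Bill 1, €845: €584 to deductible, leaving €261; 10% of €261 = €26.10. Cost to patient: €610.10. OOP to date €610.10.
Bill 2, €8563: deductible met; 10% of €8563 = €856.30. Patient owes €856.30 (running OOP €1466.40).
Bill 3, €12909: deductible met; 10% of €12909 = €1290.90. Adding that to €1466.40 gives €2757.30, past the €1600 cap; patient pays only €1600 − €1466.40 = €133.60.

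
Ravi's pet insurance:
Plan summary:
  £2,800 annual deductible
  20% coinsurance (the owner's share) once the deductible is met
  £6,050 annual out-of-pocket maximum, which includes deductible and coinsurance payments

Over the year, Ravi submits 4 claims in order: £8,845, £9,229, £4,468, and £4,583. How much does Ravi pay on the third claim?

#1 (£8,845): £2,800 to deductible, leaving £6,045; 20% of £6,045 = £1,209. Owner pays £4,009; OOP now £4,009.
#2 (£9,229): deductible already satisfied, so owner's share is 20% × £9,229 = £1,845.80. Cost to owner: £1,845.80. OOP to date £5,854.80.
#3 (£4,468): 20% coinsurance on £4,468 = £893.60. OOP would hit £6,748.40 > £6,050, so the cap limits the owner to £6,050 − £5,854.80 = £195.20.

£195.20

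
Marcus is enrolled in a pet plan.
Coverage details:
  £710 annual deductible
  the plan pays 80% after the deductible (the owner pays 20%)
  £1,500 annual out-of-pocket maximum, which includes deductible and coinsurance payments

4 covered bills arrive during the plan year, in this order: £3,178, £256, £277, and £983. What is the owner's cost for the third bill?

Bill 1, £3,178: £710 finishes the deductible; £2,468 goes to coinsurance; owner's 20% is £493.60. Cost to owner: £1,203.60. OOP to date £1,203.60.
Bill 2, £256: deductible already satisfied, so owner's share is 20% × £256 = £51.20. Owner owes £51.20 (running OOP £1,254.80).
Bill 3, £277: 20% coinsurance on £277 = £55.40. Owner owes £55.40 (running OOP £1,310.20).

£55.40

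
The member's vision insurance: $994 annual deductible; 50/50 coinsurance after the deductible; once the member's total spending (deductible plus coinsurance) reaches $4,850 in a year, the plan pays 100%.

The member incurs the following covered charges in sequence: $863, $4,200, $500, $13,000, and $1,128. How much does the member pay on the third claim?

Claim 1 ($863): all of it applies to the deductible. Member pays $863; OOP now $863.
Claim 2 ($4,200): $131 to deductible, leaving $4,069; coinsurance $4,069 × 50% = $2,034.50. Member pays $2,165.50; OOP now $3,028.50.
Claim 3 ($500): deductible already satisfied, so member's share is 50% × $500 = $250. Cost to member: $250. OOP to date $3,278.50.

$250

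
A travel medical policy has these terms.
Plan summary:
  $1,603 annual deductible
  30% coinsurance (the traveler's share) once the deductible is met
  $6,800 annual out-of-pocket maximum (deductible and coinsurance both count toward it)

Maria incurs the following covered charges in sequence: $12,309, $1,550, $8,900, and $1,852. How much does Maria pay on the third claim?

Claim 1 — $12,309: $1,603 finishes the deductible; $10,706 goes to coinsurance; coinsurance $10,706 × 30% = $3,211.80. Traveler pays $4,814.80; OOP now $4,814.80.
Claim 2 — $1,550: 30% coinsurance on $1,550 = $465. Traveler pays $465; OOP now $5,279.80.
Claim 3 — $8,900: deductible met; 30% of $8,900 = $2,670. That would push OOP to $7,949.80, over the $6,800 cap, so traveler pays $6,800 − $5,279.80 = $1,520.20.

$1,520.20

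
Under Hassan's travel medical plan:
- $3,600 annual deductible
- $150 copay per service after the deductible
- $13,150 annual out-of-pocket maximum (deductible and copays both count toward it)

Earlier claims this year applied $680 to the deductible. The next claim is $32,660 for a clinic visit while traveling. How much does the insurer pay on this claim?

Remaining deductible: $3,600 − $680 = $2,920.
The remaining $29,740 (= $32,660 − $2,920) moves to the copay.
Copay on this service: $150.
Traveler responsibility before any cap: $2,920 + $150 = $3,070.
Year-to-date out-of-pocket becomes $680 + $3,070 = $3,750, still under the $13,150 maximum, so no cap applies.
Insurer pays the balance: $32,660 − $3,070 = $29,590.

$29,590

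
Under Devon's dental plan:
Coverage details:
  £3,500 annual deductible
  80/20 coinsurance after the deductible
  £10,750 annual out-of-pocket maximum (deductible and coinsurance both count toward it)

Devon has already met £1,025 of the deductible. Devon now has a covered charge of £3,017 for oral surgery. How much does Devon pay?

£2,583.40

Deductible still to meet: £3,500 − £1,025 = £2,475.
The remaining £542 (= £3,017 − £2,475) moves to coinsurance.
Patient's 20% share of £542 is £108.40.
That puts the patient's cost at £2,475 + £108.40 = £2,583.40 before any cap.
Cumulative spending £1,025 + £2,583.40 = £3,608.40 stays under the £10,750 maximum.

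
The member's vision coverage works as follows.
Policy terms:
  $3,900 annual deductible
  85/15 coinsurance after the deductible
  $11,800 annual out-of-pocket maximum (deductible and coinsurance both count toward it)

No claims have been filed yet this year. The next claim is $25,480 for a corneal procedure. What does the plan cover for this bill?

The full $3,900 deductible is still open; $3,900 of this bill applies to it.
After the $3,900 deductible portion, $25,480 − $3,900 = $21,580 is subject to coinsurance.
15% of $21,580 = $3,237 falls to the member.
So the member owes $3,900 + $3,237 = $7,137 before any cap.
Year-to-date out-of-pocket becomes $0 + $7,137 = $7,137, still under the $11,800 maximum, so no cap applies.
The plan picks up $25,480 − $7,137 = $18,343.

$18,343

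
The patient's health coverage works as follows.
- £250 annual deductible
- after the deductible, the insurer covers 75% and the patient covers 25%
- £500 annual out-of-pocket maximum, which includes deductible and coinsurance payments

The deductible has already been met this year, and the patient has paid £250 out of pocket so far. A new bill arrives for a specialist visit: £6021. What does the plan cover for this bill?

£5771

With the deductible met, the entire £6021 is subject to coinsurance.
25% of £6021 = £1505.25 falls to the patient.
Adding £1505.25 to the £250 already spent would give £1755.25, which exceeds the £500 cap; the patient pays just £500 − £250 = £250.
Insurer pays the balance: £6021 − £250 = £5771.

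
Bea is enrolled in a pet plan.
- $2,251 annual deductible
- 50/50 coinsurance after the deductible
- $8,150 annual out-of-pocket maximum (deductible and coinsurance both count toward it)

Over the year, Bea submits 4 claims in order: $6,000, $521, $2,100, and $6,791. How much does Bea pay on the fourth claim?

$2,714

Claim 1 — $6,000: deductible takes $2,251, $3,749 remains; coinsurance $3,749 × 50% = $1,874.50. Owner pays $4,125.50; OOP now $4,125.50.
Claim 2 — $521: deductible already satisfied, so owner's share is 50% × $521 = $260.50. Cost to owner: $260.50. OOP to date $4,386.
Claim 3 — $2,100: deductible met; 50% of $2,100 = $1,050. Owner owes $1,050 (running OOP $5,436).
Claim 4 — $6,791: deductible met; 50% of $6,791 = $3,395.50. That would push OOP to $8,831.50, over the $8,150 cap, so owner pays $8,150 − $5,436 = $2,714.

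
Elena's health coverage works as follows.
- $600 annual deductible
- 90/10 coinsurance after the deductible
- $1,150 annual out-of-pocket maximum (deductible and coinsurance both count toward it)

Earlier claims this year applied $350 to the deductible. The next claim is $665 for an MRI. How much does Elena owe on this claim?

$350 of the $600 deductible is already met, leaving $250.
That leaves $665 − $250 = $415 for coinsurance.
Coinsurance: $415 × 10% = $41.50.
That puts the patient's cost at $250 + $41.50 = $291.50 before any cap.
Total out-of-pocket so far would be $350 + $291.50 = $641.50, below the $1,150 cap — no reduction.

$291.50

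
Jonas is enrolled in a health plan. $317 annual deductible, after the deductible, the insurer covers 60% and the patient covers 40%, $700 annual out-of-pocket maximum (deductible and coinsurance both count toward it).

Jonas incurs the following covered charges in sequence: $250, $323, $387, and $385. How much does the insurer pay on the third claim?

Claim 1 — $250: entire amount goes to the deductible. Patient pays $250; OOP now $250. Plan pays $250 − $250 = $0.
Claim 2 — $323: $67 to deductible, leaving $256; patient's 40% is $102.40. Patient owes $169.40 (running OOP $419.40). Insurer: $323 − $169.40 = $153.60.
Claim 3 — $387: deductible met; 40% of $387 = $154.80. Patient owes $154.80 (running OOP $574.20). Insurer: $387 − $154.80 = $232.20.

$232.20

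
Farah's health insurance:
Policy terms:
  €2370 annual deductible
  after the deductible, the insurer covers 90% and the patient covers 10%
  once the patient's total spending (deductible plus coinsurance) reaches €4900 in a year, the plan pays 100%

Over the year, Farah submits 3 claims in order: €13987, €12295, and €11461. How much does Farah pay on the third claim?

Bill 1, €13987: €2370 finishes the deductible; €11617 goes to coinsurance; coinsurance €11617 × 10% = €1161.70. Patient owes €3531.70 (running OOP €3531.70).
Bill 2, €12295: deductible already satisfied, so patient's share is 10% × €12295 = €1229.50. Cost to patient: €1229.50. OOP to date €4761.20.
Bill 3, €11461: deductible already satisfied, so patient's share is 10% × €11461 = €1146.10. Adding that to €4761.20 gives €5907.30, past the €4900 cap; patient pays only €4900 − €4761.20 = €138.80.

€138.80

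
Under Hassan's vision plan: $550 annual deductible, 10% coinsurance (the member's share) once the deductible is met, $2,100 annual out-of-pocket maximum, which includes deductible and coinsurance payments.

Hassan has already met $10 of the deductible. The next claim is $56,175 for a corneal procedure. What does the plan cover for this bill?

$54,085

$10 of the $550 deductible is already met, leaving $540.
After the $540 deductible portion, $56,175 − $540 = $55,635 is subject to coinsurance.
Coinsurance: $55,635 × 10% = $5,563.50.
That puts the member's cost at $540 + $5,563.50 = $6,103.50 before any cap.
Year-to-date out-of-pocket would reach $10 + $6,103.50 = $6,113.50, above the $2,100 maximum, so the member pays only $2,100 − $10 = $2,090.
Insurer pays the balance: $56,175 − $2,090 = $54,085.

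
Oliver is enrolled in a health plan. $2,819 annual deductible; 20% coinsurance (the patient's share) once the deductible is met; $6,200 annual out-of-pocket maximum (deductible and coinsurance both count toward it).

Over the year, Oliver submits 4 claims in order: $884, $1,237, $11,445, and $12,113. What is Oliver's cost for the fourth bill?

Claim 1 — $884: all of it applies to the deductible. Patient owes $884 (running OOP $884).
Claim 2 — $1,237: all of it applies to the deductible. Cost to patient: $1,237. OOP to date $2,121.
Claim 3 — $11,445: $698 to deductible, leaving $10,747; patient's 20% is $2,149.40. Cost to patient: $2,847.40. OOP to date $4,968.40.
Claim 4 — $12,113: deductible met; 20% of $12,113 = $2,422.60. Adding that to $4,968.40 gives $7,391, past the $6,200 cap; patient pays only $6,200 − $4,968.40 = $1,231.60.

$1,231.60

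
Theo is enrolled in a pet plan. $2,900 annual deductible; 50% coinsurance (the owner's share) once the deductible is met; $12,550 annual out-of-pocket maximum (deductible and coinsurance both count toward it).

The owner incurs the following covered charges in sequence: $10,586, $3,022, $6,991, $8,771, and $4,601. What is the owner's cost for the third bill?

Bill 1, $10,586: $2,900 to deductible, leaving $7,686; coinsurance $7,686 × 50% = $3,843. Owner owes $6,743 (running OOP $6,743).
Bill 2, $3,022: deductible already satisfied, so owner's share is 50% × $3,022 = $1,511. Owner owes $1,511 (running OOP $8,254).
Bill 3, $6,991: deductible already satisfied, so owner's share is 50% × $6,991 = $3,495.50. Owner owes $3,495.50 (running OOP $11,749.50).

$3,495.50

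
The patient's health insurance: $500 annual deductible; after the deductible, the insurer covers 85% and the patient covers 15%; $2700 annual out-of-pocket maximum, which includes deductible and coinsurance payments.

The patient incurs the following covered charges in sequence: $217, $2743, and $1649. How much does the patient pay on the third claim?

$247.35

Bill 1, $217: fully absorbed by the deductible. Cost to patient: $217. OOP to date $217.
Bill 2, $2743: $283 finishes the deductible; $2460 goes to coinsurance; 15% of $2460 = $369. Patient owes $652 (running OOP $869).
Bill 3, $1649: deductible met; 15% of $1649 = $247.35. Patient pays $247.35; OOP now $1116.35.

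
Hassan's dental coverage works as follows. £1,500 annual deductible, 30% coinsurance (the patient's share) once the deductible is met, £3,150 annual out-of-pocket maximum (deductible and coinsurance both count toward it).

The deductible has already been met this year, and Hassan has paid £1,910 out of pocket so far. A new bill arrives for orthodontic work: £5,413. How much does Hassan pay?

With the deductible met, the entire £5,413 is subject to coinsurance.
Coinsurance: £5,413 × 30% = £1,623.90.
That would bring total out-of-pocket to £3,533.90, past the £3,150 cap. The patient is capped at £3,150 − £1,910 = £1,240 on this claim.

£1,240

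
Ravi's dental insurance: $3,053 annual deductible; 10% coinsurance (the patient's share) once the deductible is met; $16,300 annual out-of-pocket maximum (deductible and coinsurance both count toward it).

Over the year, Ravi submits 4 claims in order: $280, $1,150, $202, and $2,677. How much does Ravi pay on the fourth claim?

Bill 1, $280: entire amount goes to the deductible. Patient owes $280 (running OOP $280).
Bill 2, $1,150: fully absorbed by the deductible. Patient pays $1,150; OOP now $1,430.
Bill 3, $202: fully absorbed by the deductible. Cost to patient: $202. OOP to date $1,632.
Bill 4, $2,677: deductible takes $1,421, $1,256 remains; patient's 10% is $125.60. Cost to patient: $1,546.60. OOP to date $3,178.60.

$1,546.60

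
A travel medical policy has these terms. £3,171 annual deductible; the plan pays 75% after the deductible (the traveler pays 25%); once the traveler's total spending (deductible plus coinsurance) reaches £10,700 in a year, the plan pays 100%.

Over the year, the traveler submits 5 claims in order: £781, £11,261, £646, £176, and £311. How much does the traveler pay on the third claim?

Claim 1 — £781: all of it applies to the deductible. Traveler pays £781; OOP now £781.
Claim 2 — £11,261: £2,390 to deductible, leaving £8,871; traveler's 25% is £2,217.75. Traveler owes £4,607.75 (running OOP £5,388.75).
Claim 3 — £646: 25% coinsurance on £646 = £161.50. Traveler pays £161.50; OOP now £5,550.25.

£161.50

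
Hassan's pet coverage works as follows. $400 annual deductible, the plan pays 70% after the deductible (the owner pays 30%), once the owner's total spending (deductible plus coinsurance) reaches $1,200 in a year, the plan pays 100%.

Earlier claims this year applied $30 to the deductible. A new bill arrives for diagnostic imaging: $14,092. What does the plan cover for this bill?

$12,922

$30 of the $400 deductible is already met, leaving $370.
The remaining $13,722 (= $14,092 − $370) moves to coinsurance.
30% of $13,722 = $4,116.60 falls to the owner.
That puts the owner's cost at $370 + $4,116.60 = $4,486.60 before any cap.
Year-to-date out-of-pocket would reach $30 + $4,486.60 = $4,516.60, above the $1,200 maximum, so the owner pays only $1,200 − $30 = $1,170.
The plan picks up $14,092 − $1,170 = $12,922.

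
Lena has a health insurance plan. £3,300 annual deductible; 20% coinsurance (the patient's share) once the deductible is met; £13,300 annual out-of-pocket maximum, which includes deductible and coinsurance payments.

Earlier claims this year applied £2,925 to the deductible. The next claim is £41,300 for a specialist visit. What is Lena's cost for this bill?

£8,560

£2,925 of the £3,300 deductible is already met, leaving £375.
After the £375 deductible portion, £41,300 − £375 = £40,925 is subject to coinsurance.
Patient's 20% share of £40,925 is £8,185.
That puts the patient's cost at £375 + £8,185 = £8,560 before any cap.
Cumulative spending £2,925 + £8,560 = £11,485 stays under the £13,300 maximum.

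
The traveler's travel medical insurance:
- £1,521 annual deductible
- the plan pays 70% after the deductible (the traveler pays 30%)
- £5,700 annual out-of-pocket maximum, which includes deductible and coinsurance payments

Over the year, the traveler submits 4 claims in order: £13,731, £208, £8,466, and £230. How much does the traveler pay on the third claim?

£453.60

Claim 1 — £13,731: £1,521 to deductible, leaving £12,210; coinsurance £12,210 × 30% = £3,663. Traveler pays £5,184; OOP now £5,184.
Claim 2 — £208: 30% coinsurance on £208 = £62.40. Traveler pays £62.40; OOP now £5,246.40.
Claim 3 — £8,466: deductible already satisfied, so traveler's share is 30% × £8,466 = £2,539.80. Adding that to £5,246.40 gives £7,786.20, past the £5,700 cap; traveler pays only £5,700 − £5,246.40 = £453.60.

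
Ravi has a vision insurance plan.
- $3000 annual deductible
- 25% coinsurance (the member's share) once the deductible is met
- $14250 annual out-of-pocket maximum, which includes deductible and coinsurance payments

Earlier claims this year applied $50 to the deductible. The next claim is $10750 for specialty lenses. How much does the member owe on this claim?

$4900

Deductible still to meet: $3000 − $50 = $2950.
The remaining $7800 (= $10750 − $2950) moves to coinsurance.
25% of $7800 = $1950 falls to the member.
So the member owes $2950 + $1950 = $4900 before any cap.
Year-to-date out-of-pocket becomes $50 + $4900 = $4950, still under the $14250 maximum, so no cap applies.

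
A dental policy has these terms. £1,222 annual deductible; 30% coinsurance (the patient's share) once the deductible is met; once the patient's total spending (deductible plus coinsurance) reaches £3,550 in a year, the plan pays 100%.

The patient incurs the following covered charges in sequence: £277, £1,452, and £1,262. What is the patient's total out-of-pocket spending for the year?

£1,752.70

#1 (£277): entire amount goes to the deductible. Patient pays £277; OOP now £277.
#2 (£1,452): £945 finishes the deductible; £507 goes to coinsurance; patient's 30% is £152.10. Patient pays £1,097.10; OOP now £1,374.10.
#3 (£1,262): deductible met; 30% of £1,262 = £378.60. Patient owes £378.60 (running OOP £1,752.70).
Summing the patient's payments: £277 + £1,097.10 + £378.60 = £1,752.70.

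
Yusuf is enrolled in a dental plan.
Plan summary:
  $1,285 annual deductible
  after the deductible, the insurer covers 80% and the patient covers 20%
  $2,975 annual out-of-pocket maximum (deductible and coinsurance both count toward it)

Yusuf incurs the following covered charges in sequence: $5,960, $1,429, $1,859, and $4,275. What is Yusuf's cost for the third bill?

Claim 1 — $5,960: $1,285 finishes the deductible; $4,675 goes to coinsurance; coinsurance $4,675 × 20% = $935. Patient owes $2,220 (running OOP $2,220).
Claim 2 — $1,429: deductible already satisfied, so patient's share is 20% × $1,429 = $285.80. Cost to patient: $285.80. OOP to date $2,505.80.
Claim 3 — $1,859: 20% coinsurance on $1,859 = $371.80. Patient pays $371.80; OOP now $2,877.60.

$371.80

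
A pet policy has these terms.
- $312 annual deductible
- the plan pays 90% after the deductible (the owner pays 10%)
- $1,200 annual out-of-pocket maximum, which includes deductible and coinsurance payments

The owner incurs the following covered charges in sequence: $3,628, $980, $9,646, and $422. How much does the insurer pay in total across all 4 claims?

Bill 1, $3,628: deductible takes $312, $3,316 remains; owner's 10% is $331.60. Owner pays $643.60; OOP now $643.60. Plan pays $3,628 − $643.60 = $2,984.40.
Bill 2, $980: deductible met; 10% of $980 = $98. Cost to owner: $98. OOP to date $741.60. Insurer: $980 − $98 = $882.
Bill 3, $9,646: deductible already satisfied, so owner's share is 10% × $9,646 = $964.60. That would push OOP to $1,706.20, over the $1,200 cap, so owner pays $1,200 − $741.60 = $458.40. Plan pays $9,646 − $458.40 = $9,187.60.
Bill 4, $422: deductible met; 10% of $422 = $42.20. OOP would hit $1,242.20 > $1,200, so the cap limits the owner to $1,200 − $1,200 = $0. Insurer: $422 − $0 = $422.
Insurer total = bills − owner's total = $14,676 − $1,200 = $13,476.

$13,476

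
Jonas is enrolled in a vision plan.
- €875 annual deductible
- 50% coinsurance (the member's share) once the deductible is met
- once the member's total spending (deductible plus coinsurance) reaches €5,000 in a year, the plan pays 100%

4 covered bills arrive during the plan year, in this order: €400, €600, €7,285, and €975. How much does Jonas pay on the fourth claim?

Claim 1 (€400): all of it applies to the deductible. Member owes €400 (running OOP €400).
Claim 2 (€600): €475 finishes the deductible; €125 goes to coinsurance; member's 50% is €62.50. Member owes €537.50 (running OOP €937.50).
Claim 3 (€7,285): deductible already satisfied, so member's share is 50% × €7,285 = €3,642.50. Cost to member: €3,642.50. OOP to date €4,580.
Claim 4 (€975): deductible already satisfied, so member's share is 50% × €975 = €487.50. That would push OOP to €5,067.50, over the €5,000 cap, so member pays €5,000 − €4,580 = €420.

€420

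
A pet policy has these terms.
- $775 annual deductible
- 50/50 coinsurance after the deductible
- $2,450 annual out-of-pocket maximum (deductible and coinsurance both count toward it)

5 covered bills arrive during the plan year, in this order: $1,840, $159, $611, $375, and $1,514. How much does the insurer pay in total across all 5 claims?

$2,049

Bill 1, $1,840: $775 to deductible, leaving $1,065; coinsurance $1,065 × 50% = $532.50. Owner owes $1,307.50 (running OOP $1,307.50). Plan pays $1,840 − $1,307.50 = $532.50.
Bill 2, $159: deductible met; 50% of $159 = $79.50. Owner pays $79.50; OOP now $1,387. Insurer: $159 − $79.50 = $79.50.
Bill 3, $611: 50% coinsurance on $611 = $305.50. Cost to owner: $305.50. OOP to date $1,692.50. Insurer: $611 − $305.50 = $305.50.
Bill 4, $375: deductible already satisfied, so owner's share is 50% × $375 = $187.50. Owner pays $187.50; OOP now $1,880. Insurer: $375 − $187.50 = $187.50.
Bill 5, $1,514: deductible already satisfied, so owner's share is 50% × $1,514 = $757. Adding that to $1,880 gives $2,637, past the $2,450 cap; owner pays only $2,450 − $1,880 = $570. Insurer: $1,514 − $570 = $944.
Insurer total: $532.50 + $79.50 + $305.50 + $187.50 + $944 = $2,049.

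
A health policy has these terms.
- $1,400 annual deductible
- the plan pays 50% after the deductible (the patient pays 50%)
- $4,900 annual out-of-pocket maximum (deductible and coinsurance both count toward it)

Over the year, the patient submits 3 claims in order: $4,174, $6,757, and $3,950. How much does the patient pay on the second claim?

$2,113

#1 ($4,174): $1,400 to deductible, leaving $2,774; coinsurance $2,774 × 50% = $1,387. Patient owes $2,787 (running OOP $2,787).
#2 ($6,757): deductible met; 50% of $6,757 = $3,378.50. That would push OOP to $6,165.50, over the $4,900 cap, so patient pays $4,900 − $2,787 = $2,113.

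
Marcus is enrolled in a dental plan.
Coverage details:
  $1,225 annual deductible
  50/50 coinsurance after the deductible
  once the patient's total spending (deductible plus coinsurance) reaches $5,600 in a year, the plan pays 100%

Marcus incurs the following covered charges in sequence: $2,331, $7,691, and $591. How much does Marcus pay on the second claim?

Bill 1, $2,331: $1,225 to deductible, leaving $1,106; 50% of $1,106 = $553. Cost to patient: $1,778. OOP to date $1,778.
Bill 2, $7,691: 50% coinsurance on $7,691 = $3,845.50. That would push OOP to $5,623.50, over the $5,600 cap, so patient pays $5,600 − $1,778 = $3,822.

$3,822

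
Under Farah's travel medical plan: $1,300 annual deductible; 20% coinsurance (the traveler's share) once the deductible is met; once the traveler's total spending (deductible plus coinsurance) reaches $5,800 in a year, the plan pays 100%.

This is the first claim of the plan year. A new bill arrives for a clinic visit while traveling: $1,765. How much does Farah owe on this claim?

The full $1,300 deductible is still open; $1,300 of this bill applies to it.
After the $1,300 deductible portion, $1,765 − $1,300 = $465 is subject to coinsurance.
20% of $465 = $93 falls to the traveler.
So the traveler owes $1,300 + $93 = $1,393 before any cap.
Year-to-date out-of-pocket becomes $0 + $1,393 = $1,393, still under the $5,800 maximum, so no cap applies.

$1,393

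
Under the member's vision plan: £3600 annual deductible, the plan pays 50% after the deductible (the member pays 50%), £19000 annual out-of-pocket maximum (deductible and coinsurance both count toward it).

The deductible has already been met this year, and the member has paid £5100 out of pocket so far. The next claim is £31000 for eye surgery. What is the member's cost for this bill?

£13900

With the deductible met, the entire £31000 is subject to coinsurance.
Coinsurance: £31000 × 50% = £15500.
That would bring total out-of-pocket to £20600, past the £19000 cap. The member is capped at £19000 − £5100 = £13900 on this claim.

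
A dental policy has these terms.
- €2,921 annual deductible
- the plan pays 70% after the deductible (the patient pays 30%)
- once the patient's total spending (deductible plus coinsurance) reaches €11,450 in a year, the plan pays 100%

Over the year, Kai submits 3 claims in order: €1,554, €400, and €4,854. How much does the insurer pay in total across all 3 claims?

€2,720.90

Claim 1 — €1,554: fully absorbed by the deductible. Patient owes €1,554 (running OOP €1,554). Insurer: €1,554 − €1,554 = €0.
Claim 2 — €400: fully absorbed by the deductible. Patient owes €400 (running OOP €1,954). Insurer: €400 − €400 = €0.
Claim 3 — €4,854: €967 finishes the deductible; €3,887 goes to coinsurance; 30% of €3,887 = €1,166.10. Patient pays €2,133.10; OOP now €4,087.10. Plan pays €4,854 − €2,133.10 = €2,720.90.
Insurer total: €0 + €0 + €2,720.90 = €2,720.90.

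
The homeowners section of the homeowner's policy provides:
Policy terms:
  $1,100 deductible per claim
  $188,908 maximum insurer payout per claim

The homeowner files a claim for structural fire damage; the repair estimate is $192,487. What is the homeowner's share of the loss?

$3,579

Less the $1,100 deductible: $192,487 − $1,100 = $191,387.
$191,387 exceeds the $188,908 limit, so the insurer pays the limit: $188,908.
Homeowner's share is the uncovered remainder: $192,487 − $188,908 = $3,579.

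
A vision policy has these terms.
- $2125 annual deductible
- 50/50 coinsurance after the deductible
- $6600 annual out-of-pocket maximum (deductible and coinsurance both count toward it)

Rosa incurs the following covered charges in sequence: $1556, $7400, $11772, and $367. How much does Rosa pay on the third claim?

$1059.50

Bill 1, $1556: fully absorbed by the deductible. Cost to member: $1556. OOP to date $1556.
Bill 2, $7400: deductible takes $569, $6831 remains; 50% of $6831 = $3415.50. Cost to member: $3984.50. OOP to date $5540.50.
Bill 3, $11772: deductible already satisfied, so member's share is 50% × $11772 = $5886. OOP would hit $11426.50 > $6600, so the cap limits the member to $6600 − $5540.50 = $1059.50.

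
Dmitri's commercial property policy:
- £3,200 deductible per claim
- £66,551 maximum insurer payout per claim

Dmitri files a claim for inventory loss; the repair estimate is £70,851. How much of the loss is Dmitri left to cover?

After the deductible, £70,851 − £3,200 = £67,651 remains.
The £66,551 per-incident cap binds; insurer pays £66,551.
Out of pocket: £70,851 − £66,551 = £4,300.

£4,300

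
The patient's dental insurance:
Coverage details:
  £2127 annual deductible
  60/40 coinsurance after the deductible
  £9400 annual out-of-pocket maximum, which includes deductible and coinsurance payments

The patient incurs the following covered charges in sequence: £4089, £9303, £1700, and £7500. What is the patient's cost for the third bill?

#1 (£4089): £2127 to deductible, leaving £1962; coinsurance £1962 × 40% = £784.80. Cost to patient: £2911.80. OOP to date £2911.80.
#2 (£9303): 40% coinsurance on £9303 = £3721.20. Patient owes £3721.20 (running OOP £6633).
#3 (£1700): deductible met; 40% of £1700 = £680. Cost to patient: £680. OOP to date £7313.

£680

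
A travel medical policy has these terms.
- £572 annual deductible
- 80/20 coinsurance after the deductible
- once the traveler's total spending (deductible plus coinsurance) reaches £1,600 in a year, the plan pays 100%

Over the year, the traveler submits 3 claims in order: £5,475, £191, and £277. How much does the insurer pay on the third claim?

£267.80

Bill 1, £5,475: deductible takes £572, £4,903 remains; traveler's 20% is £980.60. Cost to traveler: £1,552.60. OOP to date £1,552.60. Plan pays £5,475 − £1,552.60 = £3,922.40.
Bill 2, £191: deductible met; 20% of £191 = £38.20. Cost to traveler: £38.20. OOP to date £1,590.80. Plan pays £191 − £38.20 = £152.80.
Bill 3, £277: deductible met; 20% of £277 = £55.40. Adding that to £1,590.80 gives £1,646.20, past the £1,600 cap; traveler pays only £1,600 − £1,590.80 = £9.20. Insurer: £277 − £9.20 = £267.80.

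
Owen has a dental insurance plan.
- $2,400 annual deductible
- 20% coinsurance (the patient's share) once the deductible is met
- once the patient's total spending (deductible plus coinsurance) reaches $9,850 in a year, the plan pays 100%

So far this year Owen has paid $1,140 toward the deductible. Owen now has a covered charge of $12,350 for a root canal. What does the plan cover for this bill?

$8,872

Remaining deductible: $2,400 − $1,140 = $1,260.
The remaining $11,090 (= $12,350 − $1,260) moves to coinsurance.
20% of $11,090 = $2,218 falls to the patient.
That puts the patient's cost at $1,260 + $2,218 = $3,478 before any cap.
Total out-of-pocket so far would be $1,140 + $3,478 = $4,618, below the $9,850 cap — no reduction.
Insurer pays the balance: $12,350 − $3,478 = $8,872.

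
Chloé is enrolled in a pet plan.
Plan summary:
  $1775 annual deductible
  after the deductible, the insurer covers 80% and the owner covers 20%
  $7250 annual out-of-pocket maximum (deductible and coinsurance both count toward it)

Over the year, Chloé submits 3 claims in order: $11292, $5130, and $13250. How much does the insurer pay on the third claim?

$10704.40

Claim 1 ($11292): $1775 finishes the deductible; $9517 goes to coinsurance; owner's 20% is $1903.40. Owner owes $3678.40 (running OOP $3678.40). Insurer: $11292 − $3678.40 = $7613.60.
Claim 2 ($5130): 20% coinsurance on $5130 = $1026. Owner pays $1026; OOP now $4704.40. Plan pays $5130 − $1026 = $4104.
Claim 3 ($13250): 20% coinsurance on $13250 = $2650. OOP would hit $7354.40 > $7250, so the cap limits the owner to $7250 − $4704.40 = $2545.60. Plan pays $13250 − $2545.60 = $10704.40.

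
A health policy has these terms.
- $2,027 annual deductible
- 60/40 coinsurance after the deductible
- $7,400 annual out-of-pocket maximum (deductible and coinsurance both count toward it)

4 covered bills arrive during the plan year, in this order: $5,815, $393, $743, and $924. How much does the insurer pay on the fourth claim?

#1 ($5,815): $2,027 finishes the deductible; $3,788 goes to coinsurance; 40% of $3,788 = $1,515.20. Patient owes $3,542.20 (running OOP $3,542.20). Plan pays $5,815 − $3,542.20 = $2,272.80.
#2 ($393): deductible met; 40% of $393 = $157.20. Patient pays $157.20; OOP now $3,699.40. Plan pays $393 − $157.20 = $235.80.
#3 ($743): 40% coinsurance on $743 = $297.20. Patient owes $297.20 (running OOP $3,996.60). Insurer: $743 − $297.20 = $445.80.
#4 ($924): deductible met; 40% of $924 = $369.60. Cost to patient: $369.60. OOP to date $4,366.20. Insurer: $924 − $369.60 = $554.40.

$554.40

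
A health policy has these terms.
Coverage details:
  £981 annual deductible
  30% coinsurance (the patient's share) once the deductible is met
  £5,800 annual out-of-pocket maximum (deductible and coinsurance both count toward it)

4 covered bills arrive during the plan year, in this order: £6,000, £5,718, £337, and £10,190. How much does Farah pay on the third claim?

Claim 1 (£6,000): £981 finishes the deductible; £5,019 goes to coinsurance; patient's 30% is £1,505.70. Patient pays £2,486.70; OOP now £2,486.70.
Claim 2 (£5,718): deductible already satisfied, so patient's share is 30% × £5,718 = £1,715.40. Cost to patient: £1,715.40. OOP to date £4,202.10.
Claim 3 (£337): 30% coinsurance on £337 = £101.10. Patient pays £101.10; OOP now £4,303.20.

£101.10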